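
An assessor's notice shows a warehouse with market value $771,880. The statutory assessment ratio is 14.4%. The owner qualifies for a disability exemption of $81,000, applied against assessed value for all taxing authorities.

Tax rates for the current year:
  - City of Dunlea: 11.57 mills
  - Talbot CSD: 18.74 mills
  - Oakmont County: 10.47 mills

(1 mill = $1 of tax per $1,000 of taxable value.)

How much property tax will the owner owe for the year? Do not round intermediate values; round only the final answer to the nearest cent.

Assessed value = $771,880 × 0.144 = $111,150.72
Taxable value = $111,150.72 − $81,000 = $30,150.72
City of Dunlea: $30,150.72 × 0.01157 = $348.8438304
Talbot CSD: $30,150.72 × 0.01874 = $565.0244928
Oakmont County: $30,150.72 × 0.01047 = $315.6780384
Total = $348.8438304 + $565.0244928 + $315.6780384 = $1,229.5463616

$1,229.55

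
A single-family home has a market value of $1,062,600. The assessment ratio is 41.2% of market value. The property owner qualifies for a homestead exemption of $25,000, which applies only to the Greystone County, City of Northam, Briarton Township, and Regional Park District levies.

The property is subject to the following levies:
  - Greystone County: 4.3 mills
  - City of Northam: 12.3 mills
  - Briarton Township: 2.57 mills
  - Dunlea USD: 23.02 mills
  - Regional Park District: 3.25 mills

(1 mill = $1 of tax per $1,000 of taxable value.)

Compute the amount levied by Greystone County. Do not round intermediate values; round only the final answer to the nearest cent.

$1,775.00

Assessed value = $1,062,600 × 0.412 = $437,791.2
Greystone County taxable value = $437,791.2 − $25,000 = $412,791.2
Greystone County levy = $412,791.2 × 0.0043 = $1,775.00216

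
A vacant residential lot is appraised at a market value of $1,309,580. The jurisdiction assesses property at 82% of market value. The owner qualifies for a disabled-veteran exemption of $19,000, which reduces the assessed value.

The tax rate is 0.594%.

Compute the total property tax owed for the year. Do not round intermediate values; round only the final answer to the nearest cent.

Assessed value = $1,309,580 × 0.82 = $1,073,855.6
Taxable value = $1,073,855.6 − $19,000 = $1,054,855.6
Tax = $1,054,855.6 × 0.00594 = $6,265.842264

$6,265.84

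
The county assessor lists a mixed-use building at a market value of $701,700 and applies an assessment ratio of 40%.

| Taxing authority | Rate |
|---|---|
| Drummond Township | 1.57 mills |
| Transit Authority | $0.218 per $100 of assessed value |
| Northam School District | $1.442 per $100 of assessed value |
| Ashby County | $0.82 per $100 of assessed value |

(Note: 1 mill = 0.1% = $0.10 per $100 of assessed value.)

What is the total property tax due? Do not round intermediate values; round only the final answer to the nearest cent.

Assessed value = $701,700 × 0.4 = $280,680
Drummond Township: $280,680 × 0.00157 = $440.6676
Transit Authority: $280,680 × 0.00218 = $611.8824
Northam School District: $280,680 × 0.01442 = $4,047.4056
Ashby County: $280,680 × 0.0082 = $2,301.576
Total = $7,401.5316

$7,401.53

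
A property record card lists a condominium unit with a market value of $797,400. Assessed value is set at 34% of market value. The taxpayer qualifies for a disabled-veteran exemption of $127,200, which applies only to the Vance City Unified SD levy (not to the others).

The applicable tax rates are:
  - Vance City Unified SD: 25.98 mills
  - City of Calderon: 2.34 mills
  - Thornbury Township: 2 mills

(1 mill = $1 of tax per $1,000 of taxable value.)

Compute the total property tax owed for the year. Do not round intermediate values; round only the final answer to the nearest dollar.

$4,916

Assessed value = $797,400 × 0.34 = $271,116
Vance City Unified SD: ($271,116 − $127,200) × 0.02598 = $143,916 × 0.02598 = $3,738.93768
City of Calderon: $271,116 × 0.00234 = $634.41144
Thornbury Township: $271,116 × 0.002 = $542.232
Total = $4,915.58112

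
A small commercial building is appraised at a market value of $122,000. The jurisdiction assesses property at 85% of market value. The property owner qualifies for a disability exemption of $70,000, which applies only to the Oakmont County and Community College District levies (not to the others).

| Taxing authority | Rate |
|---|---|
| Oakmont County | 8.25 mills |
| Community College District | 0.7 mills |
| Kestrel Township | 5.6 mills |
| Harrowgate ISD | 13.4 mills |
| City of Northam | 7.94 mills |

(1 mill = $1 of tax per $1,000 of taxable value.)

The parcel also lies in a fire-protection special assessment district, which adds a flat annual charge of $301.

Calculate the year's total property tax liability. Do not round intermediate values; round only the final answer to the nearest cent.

$3,396.29

Assessed value = $122,000 × 0.85 = $103,700
Oakmont County: ($103,700 − $70,000) × 0.00825 = $33,700 × 0.00825 = $278.025
Community College District: ($103,700 − $70,000) × 0.0007 = $33,700 × 0.0007 = $23.59
Kestrel Township: $103,700 × 0.0056 = $580.72
Harrowgate ISD: $103,700 × 0.0134 = $1,389.58
City of Northam: $103,700 × 0.00794 = $823.378
Levies subtotal = $3,095.293
Total = $3,095.293 + $301 = $3,396.293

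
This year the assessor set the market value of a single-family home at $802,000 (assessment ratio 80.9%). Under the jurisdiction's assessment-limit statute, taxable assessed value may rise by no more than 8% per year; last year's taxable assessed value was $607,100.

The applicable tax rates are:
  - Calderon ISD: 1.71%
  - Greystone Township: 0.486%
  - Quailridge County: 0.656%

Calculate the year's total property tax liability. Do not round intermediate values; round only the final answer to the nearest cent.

$18,504.29

Uncapped assessed value = $802,000 × 0.809 = $648,818
Cap limit = $607,100 × 1.08 = $655,668
Taxable assessed value = min($648,818, $655,668) = $648,818 (cap does not bind)
Calderon ISD: $648,818 × 0.0171 = $11,094.7878
Greystone Township: $648,818 × 0.00486 = $3,153.25548
Quailridge County: $648,818 × 0.00656 = $4,256.24608
Total = $18,504.28936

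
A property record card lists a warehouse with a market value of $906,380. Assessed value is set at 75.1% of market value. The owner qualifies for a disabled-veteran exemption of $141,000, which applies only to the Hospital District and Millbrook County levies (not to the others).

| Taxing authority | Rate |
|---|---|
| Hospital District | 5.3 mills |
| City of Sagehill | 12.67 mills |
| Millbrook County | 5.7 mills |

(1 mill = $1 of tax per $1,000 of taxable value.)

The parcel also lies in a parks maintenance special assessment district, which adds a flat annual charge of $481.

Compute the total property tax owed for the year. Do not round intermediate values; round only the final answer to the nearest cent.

$15,041.96

Assessed value = $906,380 × 0.751 = $680,691.38
Hospital District: ($680,691.38 − $141,000) × 0.0053 = $539,691.38 × 0.0053 = $2,860.364314
City of Sagehill: $680,691.38 × 0.01267 = $8,624.3597846
Millbrook County: ($680,691.38 − $141,000) × 0.0057 = $539,691.38 × 0.0057 = $3,076.240866
Levies subtotal = $14,560.9649646
Total = $14,560.9649646 + $481 = $15,041.9649646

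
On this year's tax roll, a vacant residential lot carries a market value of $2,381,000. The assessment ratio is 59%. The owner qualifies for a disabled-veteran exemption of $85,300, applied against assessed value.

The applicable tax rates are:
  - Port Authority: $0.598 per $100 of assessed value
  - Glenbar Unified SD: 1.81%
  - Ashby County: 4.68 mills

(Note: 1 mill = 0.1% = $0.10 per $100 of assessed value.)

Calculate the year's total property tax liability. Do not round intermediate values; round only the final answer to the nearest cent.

Assessed value = $2,381,000 × 0.59 = $1,404,790
Taxable value = $1,404,790 − $85,300 = $1,319,490
Port Authority: $1,319,490 × 0.00598 = $7,890.5502
Glenbar Unified SD: $1,319,490 × 0.0181 = $23,882.769
Ashby County: $1,319,490 × 0.00468 = $6,175.2132
Total = $37,948.5324

$37,948.53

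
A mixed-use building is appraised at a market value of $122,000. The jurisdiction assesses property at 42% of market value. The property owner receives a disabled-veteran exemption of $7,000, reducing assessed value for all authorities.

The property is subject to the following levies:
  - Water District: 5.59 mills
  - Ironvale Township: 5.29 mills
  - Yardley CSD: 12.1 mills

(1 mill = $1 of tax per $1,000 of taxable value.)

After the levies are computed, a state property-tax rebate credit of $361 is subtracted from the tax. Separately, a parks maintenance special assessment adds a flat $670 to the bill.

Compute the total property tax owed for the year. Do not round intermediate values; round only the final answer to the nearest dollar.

$1,326

Assessed value = $122,000 × 0.42 = $51,240
Taxable value = $51,240 − $7,000 = $44,240
Water District: $44,240 × 0.00559 = $247.3016
Ironvale Township: $44,240 × 0.00529 = $234.0296
Yardley CSD: $44,240 × 0.0121 = $535.304
Levies subtotal = $1,016.6352
After credit = $1,016.6352 − $361 = $655.6352
Total = $655.6352 + $670 = $1,325.6352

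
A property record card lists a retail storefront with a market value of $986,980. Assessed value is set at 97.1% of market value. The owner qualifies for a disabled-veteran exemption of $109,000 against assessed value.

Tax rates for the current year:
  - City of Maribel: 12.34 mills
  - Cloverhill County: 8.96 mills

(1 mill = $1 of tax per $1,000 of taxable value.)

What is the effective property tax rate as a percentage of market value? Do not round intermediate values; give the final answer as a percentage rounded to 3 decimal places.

Assessed value = $986,980 × 0.971 = $958,357.58
Taxable value = $958,357.58 − $109,000 = $849,357.58
City of Maribel: $849,357.58 × 0.01234 = $10,481.0725372
Cloverhill County: $849,357.58 × 0.00896 = $7,610.2439168
Total tax = $18,091.316454
Effective rate = $18,091.316454 ÷ $986,980 = 1.833% of market value

1.833%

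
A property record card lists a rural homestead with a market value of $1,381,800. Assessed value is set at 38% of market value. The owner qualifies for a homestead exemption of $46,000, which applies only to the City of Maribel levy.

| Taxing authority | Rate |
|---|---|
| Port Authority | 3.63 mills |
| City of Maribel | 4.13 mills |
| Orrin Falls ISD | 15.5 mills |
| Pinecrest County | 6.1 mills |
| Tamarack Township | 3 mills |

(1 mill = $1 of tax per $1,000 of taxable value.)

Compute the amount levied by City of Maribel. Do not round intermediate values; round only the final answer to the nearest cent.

Assessed value = $1,381,800 × 0.38 = $525,084
City of Maribel taxable value = $525,084 − $46,000 = $479,084
City of Maribel levy = $479,084 × 0.00413 = $1,978.61692

$1,978.62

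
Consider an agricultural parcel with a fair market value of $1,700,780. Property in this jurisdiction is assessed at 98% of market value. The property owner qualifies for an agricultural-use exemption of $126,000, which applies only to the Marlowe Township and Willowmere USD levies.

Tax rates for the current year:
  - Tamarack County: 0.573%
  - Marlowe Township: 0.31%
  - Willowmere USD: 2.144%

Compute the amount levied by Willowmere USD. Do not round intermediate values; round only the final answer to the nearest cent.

Assessed value = $1,700,780 × 0.98 = $1,666,764.4
Willowmere USD taxable value = $1,666,764.4 − $126,000 = $1,540,764.4
Willowmere USD levy = $1,540,764.4 × 0.02144 = $33,033.988736

$33,033.99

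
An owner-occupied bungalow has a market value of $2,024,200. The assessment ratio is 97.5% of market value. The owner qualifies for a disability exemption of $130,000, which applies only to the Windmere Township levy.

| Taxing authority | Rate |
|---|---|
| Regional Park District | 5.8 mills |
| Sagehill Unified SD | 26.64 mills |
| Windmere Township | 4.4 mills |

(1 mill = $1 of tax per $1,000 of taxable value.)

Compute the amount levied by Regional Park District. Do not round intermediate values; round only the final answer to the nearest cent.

Assessed value = $2,024,200 × 0.975 = $1,973,595
Regional Park District taxable value = $1,973,595 (exemption does not apply)
Regional Park District levy = $1,973,595 × 0.0058 = $11,446.851

$11,446.85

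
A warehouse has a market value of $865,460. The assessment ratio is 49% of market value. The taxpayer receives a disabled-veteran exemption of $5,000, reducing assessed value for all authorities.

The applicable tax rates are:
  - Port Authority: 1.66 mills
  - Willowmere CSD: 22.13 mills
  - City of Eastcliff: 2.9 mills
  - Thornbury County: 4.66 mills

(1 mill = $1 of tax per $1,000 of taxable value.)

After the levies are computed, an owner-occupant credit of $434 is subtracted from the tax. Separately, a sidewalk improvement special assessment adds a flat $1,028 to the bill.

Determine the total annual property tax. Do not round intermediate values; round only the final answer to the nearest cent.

$13,732.01

Assessed value = $865,460 × 0.49 = $424,075.4
Taxable value = $424,075.4 − $5,000 = $419,075.4
Port Authority: $419,075.4 × 0.00166 = $695.665164
Willowmere CSD: $419,075.4 × 0.02213 = $9,274.138602
City of Eastcliff: $419,075.4 × 0.0029 = $1,215.31866
Thornbury County: $419,075.4 × 0.00466 = $1,952.891364
Levies subtotal = $13,138.01379
After credit = $13,138.01379 − $434 = $12,704.01379
Total = $12,704.01379 + $1,028 = $13,732.01379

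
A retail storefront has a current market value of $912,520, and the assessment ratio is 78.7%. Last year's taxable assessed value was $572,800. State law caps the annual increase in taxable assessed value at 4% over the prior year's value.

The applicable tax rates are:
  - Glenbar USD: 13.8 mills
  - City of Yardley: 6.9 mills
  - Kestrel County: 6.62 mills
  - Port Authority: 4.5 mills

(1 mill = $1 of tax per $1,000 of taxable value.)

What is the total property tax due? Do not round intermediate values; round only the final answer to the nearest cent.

$18,955.56

Uncapped assessed value = $912,520 × 0.787 = $718,153.24
Cap limit = $572,800 × 1.04 = $595,712
Taxable assessed value = min($718,153.24, $595,712) = $595,712 (cap binds)
Glenbar USD: $595,712 × 0.0138 = $8,220.8256
City of Yardley: $595,712 × 0.0069 = $4,110.4128
Kestrel County: $595,712 × 0.00662 = $3,943.61344
Port Authority: $595,712 × 0.0045 = $2,680.704
Total = $18,955.55584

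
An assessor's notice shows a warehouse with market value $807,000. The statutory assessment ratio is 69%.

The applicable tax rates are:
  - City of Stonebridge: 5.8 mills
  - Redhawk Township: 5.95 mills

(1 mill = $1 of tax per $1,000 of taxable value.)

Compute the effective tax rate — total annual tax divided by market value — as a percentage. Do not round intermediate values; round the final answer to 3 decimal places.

0.811%

Assessed value = $807,000 × 0.69 = $556,830
City of Stonebridge: $556,830 × 0.0058 = $3,229.614
Redhawk Township: $556,830 × 0.00595 = $3,313.1385
Total tax = $6,542.7525
Effective rate = $6,542.7525 ÷ $807,000 = 0.811% of market value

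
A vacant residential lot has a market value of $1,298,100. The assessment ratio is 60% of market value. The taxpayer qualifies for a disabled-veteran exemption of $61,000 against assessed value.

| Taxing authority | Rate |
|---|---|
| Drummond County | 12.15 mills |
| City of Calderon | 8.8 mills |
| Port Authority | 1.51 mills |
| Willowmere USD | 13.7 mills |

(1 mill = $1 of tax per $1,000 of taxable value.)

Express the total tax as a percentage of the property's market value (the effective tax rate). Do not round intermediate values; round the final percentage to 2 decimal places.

2.00%

Assessed value = $1,298,100 × 0.6 = $778,860
Taxable value = $778,860 − $61,000 = $717,860
Drummond County: $717,860 × 0.01215 = $8,721.999
City of Calderon: $717,860 × 0.0088 = $6,317.168
Port Authority: $717,860 × 0.00151 = $1,083.9686
Willowmere USD: $717,860 × 0.0137 = $9,834.682
Total tax = $25,957.8176
Effective rate = $25,957.8176 ÷ $1,298,100 = 2.00% of market value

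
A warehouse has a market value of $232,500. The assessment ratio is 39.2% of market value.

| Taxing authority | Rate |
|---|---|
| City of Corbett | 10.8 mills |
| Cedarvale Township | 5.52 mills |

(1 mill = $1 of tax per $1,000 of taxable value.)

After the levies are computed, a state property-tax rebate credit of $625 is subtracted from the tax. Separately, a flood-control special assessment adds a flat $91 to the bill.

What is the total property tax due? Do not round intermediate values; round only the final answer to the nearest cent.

$953.40

Assessed value = $232,500 × 0.392 = $91,140
City of Corbett: $91,140 × 0.0108 = $984.312
Cedarvale Township: $91,140 × 0.00552 = $503.0928
Levies subtotal = $1,487.4048
After credit = $1,487.4048 − $625 = $862.4048
Total = $862.4048 + $91 = $953.4048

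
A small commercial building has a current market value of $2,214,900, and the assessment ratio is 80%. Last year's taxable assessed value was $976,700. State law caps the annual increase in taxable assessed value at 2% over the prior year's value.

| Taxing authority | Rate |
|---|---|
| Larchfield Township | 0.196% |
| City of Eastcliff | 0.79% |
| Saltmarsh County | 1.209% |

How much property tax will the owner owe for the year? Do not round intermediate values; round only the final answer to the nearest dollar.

Uncapped assessed value = $2,214,900 × 0.8 = $1,771,920
Cap limit = $976,700 × 1.02 = $996,234
Taxable assessed value = min($1,771,920, $996,234) = $996,234 (cap binds)
Larchfield Township: $996,234 × 0.00196 = $1,952.61864
City of Eastcliff: $996,234 × 0.0079 = $7,870.2486
Saltmarsh County: $996,234 × 0.01209 = $12,044.46906
Total = $21,867.3363

$21,867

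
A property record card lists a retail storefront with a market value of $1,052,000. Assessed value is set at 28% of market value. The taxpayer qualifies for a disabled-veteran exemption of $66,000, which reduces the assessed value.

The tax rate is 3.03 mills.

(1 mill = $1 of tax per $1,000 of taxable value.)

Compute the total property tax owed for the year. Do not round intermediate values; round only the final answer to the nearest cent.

Assessed value = $1,052,000 × 0.28 = $294,560
Taxable value = $294,560 − $66,000 = $228,560
Tax = $228,560 × 0.00303 = $692.5368

$692.54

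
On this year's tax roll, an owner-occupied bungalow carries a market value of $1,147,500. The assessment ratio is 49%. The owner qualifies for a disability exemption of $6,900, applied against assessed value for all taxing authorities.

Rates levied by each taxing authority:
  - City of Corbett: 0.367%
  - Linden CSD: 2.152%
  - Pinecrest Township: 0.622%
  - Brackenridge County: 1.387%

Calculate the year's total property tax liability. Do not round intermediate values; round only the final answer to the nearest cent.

Assessed value = $1,147,500 × 0.49 = $562,275
Taxable value = $562,275 − $6,900 = $555,375
City of Corbett: $555,375 × 0.00367 = $2,038.22625
Linden CSD: $555,375 × 0.02152 = $11,951.67
Pinecrest Township: $555,375 × 0.00622 = $3,454.4325
Brackenridge County: $555,375 × 0.01387 = $7,703.05125
Total = $2,038.22625 + $11,951.67 + $3,454.4325 + $7,703.05125 = $25,147.38

$25,147.38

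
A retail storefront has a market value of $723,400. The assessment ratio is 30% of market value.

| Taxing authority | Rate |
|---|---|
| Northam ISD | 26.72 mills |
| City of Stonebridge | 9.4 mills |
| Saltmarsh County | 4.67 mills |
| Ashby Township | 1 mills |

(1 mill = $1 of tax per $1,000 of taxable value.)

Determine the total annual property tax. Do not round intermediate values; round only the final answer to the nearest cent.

Assessed value = $723,400 × 0.3 = $217,020
Northam ISD: $217,020 × 0.02672 = $5,798.7744
City of Stonebridge: $217,020 × 0.0094 = $2,039.988
Saltmarsh County: $217,020 × 0.00467 = $1,013.4834
Ashby Township: $217,020 × 0.001 = $217.02
Total = $5,798.7744 + $2,039.988 + $1,013.4834 + $217.02 = $9,069.2658

$9,069.27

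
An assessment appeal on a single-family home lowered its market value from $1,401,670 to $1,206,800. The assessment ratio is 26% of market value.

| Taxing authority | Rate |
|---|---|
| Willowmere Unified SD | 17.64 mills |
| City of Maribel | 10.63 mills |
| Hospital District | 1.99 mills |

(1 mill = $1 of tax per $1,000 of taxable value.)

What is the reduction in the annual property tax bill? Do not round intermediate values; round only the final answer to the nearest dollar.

Old assessed value = $1,401,670 × 0.26 = $364,434.2
New assessed value = $1,206,800 × 0.26 = $313,768
Combined rate = 0.01764 + 0.01063 + 0.00199 = 0.03026
Old tax = $364,434.2 × 0.03026 = $11,027.778892
New tax = $313,768 × 0.03026 = $9,494.61968
Reduction = $11,027.778892 − $9,494.61968 = $1,533.159212

$1,533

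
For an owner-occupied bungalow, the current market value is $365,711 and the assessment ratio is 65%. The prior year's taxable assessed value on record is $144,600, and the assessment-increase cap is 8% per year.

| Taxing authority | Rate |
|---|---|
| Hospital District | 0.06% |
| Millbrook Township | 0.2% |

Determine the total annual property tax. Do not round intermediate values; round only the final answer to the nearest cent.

$406.04

Uncapped assessed value = $365,711 × 0.65 = $237,712.15
Cap limit = $144,600 × 1.08 = $156,168
Taxable assessed value = min($237,712.15, $156,168) = $156,168 (cap binds)
Hospital District: $156,168 × 0.0006 = $93.7008
Millbrook Township: $156,168 × 0.002 = $312.336
Total = $406.0368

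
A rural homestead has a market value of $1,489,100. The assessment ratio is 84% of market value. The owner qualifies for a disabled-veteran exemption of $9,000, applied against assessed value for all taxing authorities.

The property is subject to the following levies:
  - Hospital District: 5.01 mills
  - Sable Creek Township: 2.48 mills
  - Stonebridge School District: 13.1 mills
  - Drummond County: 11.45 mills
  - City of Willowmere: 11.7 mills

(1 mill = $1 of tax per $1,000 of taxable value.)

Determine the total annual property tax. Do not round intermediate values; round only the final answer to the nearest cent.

$54,318.26

Assessed value = $1,489,100 × 0.84 = $1,250,844
Taxable value = $1,250,844 − $9,000 = $1,241,844
Hospital District: $1,241,844 × 0.00501 = $6,221.63844
Sable Creek Township: $1,241,844 × 0.00248 = $3,079.77312
Stonebridge School District: $1,241,844 × 0.0131 = $16,268.1564
Drummond County: $1,241,844 × 0.01145 = $14,219.1138
City of Willowmere: $1,241,844 × 0.0117 = $14,529.5748
Total = $6,221.63844 + $3,079.77312 + $16,268.1564 + $14,219.1138 + $14,529.5748 = $54,318.25656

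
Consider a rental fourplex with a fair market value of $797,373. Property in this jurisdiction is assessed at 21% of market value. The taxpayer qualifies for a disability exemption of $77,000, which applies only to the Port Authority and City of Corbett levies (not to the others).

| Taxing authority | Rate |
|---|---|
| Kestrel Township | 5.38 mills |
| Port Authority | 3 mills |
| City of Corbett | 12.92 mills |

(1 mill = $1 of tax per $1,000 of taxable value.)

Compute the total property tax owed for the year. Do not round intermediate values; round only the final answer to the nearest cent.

Assessed value = $797,373 × 0.21 = $167,448.33
Kestrel Township: $167,448.33 × 0.00538 = $900.8720154
Port Authority: ($167,448.33 − $77,000) × 0.003 = $90,448.33 × 0.003 = $271.34499
City of Corbett: ($167,448.33 − $77,000) × 0.01292 = $90,448.33 × 0.01292 = $1,168.5924236
Total = $2,340.809429

$2,340.81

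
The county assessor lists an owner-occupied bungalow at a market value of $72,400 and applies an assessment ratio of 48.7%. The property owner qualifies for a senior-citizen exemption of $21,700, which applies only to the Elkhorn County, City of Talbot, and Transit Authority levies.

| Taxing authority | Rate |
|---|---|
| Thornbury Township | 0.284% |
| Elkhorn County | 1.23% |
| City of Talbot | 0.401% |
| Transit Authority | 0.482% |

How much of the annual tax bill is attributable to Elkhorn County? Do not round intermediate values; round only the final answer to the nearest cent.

$166.77

Assessed value = $72,400 × 0.487 = $35,258.8
Elkhorn County taxable value = $35,258.8 − $21,700 = $13,558.8
Elkhorn County levy = $13,558.8 × 0.0123 = $166.77324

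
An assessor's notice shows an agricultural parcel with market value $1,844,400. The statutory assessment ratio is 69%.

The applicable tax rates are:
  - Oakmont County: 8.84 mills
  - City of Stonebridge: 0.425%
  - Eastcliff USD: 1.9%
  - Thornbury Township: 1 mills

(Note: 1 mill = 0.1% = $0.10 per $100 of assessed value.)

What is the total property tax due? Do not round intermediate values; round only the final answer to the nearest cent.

$42,111.53

Assessed value = $1,844,400 × 0.69 = $1,272,636
Oakmont County: $1,272,636 × 0.00884 = $11,250.10224
City of Stonebridge: $1,272,636 × 0.00425 = $5,408.703
Eastcliff USD: $1,272,636 × 0.019 = $24,180.084
Thornbury Township: $1,272,636 × 0.001 = $1,272.636
Total = $42,111.52524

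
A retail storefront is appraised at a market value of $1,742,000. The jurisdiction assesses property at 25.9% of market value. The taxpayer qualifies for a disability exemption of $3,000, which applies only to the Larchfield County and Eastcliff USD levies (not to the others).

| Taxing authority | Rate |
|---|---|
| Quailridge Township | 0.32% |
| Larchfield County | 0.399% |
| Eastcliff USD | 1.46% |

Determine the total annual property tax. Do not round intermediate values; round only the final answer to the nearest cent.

$9,775.40

Assessed value = $1,742,000 × 0.259 = $451,178
Quailridge Township: $451,178 × 0.0032 = $1,443.7696
Larchfield County: ($451,178 − $3,000) × 0.00399 = $448,178 × 0.00399 = $1,788.23022
Eastcliff USD: ($451,178 − $3,000) × 0.0146 = $448,178 × 0.0146 = $6,543.3988
Total = $9,775.39862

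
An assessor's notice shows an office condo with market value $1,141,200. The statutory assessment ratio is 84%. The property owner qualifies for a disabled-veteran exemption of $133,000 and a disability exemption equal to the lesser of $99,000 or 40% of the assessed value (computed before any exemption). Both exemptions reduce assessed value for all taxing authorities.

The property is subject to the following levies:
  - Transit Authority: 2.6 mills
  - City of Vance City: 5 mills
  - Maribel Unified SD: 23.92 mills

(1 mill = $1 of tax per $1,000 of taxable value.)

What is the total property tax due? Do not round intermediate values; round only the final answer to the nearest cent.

$22,902.68

Assessed value = $1,141,200 × 0.84 = $958,608
Disability exemption = min($99,000, 40% × $958,608) = min($99,000, $383,443.2) = $99,000 (dollar cap binds)
Taxable value = $958,608 − $133,000 − $99,000 = $726,608
Transit Authority: $726,608 × 0.0026 = $1,889.1808
City of Vance City: $726,608 × 0.005 = $3,633.04
Maribel Unified SD: $726,608 × 0.02392 = $17,380.46336
Total = $22,902.68416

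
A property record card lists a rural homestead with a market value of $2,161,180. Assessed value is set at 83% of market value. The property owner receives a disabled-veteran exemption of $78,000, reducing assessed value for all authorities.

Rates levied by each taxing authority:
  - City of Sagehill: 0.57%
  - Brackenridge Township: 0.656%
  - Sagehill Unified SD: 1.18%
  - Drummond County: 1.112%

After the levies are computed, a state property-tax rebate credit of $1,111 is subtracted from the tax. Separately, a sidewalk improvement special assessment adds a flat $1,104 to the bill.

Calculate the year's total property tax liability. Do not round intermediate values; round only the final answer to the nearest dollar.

Assessed value = $2,161,180 × 0.83 = $1,793,779.4
Taxable value = $1,793,779.4 − $78,000 = $1,715,779.4
City of Sagehill: $1,715,779.4 × 0.0057 = $9,779.94258
Brackenridge Township: $1,715,779.4 × 0.00656 = $11,255.512864
Sagehill Unified SD: $1,715,779.4 × 0.0118 = $20,246.19692
Drummond County: $1,715,779.4 × 0.01112 = $19,079.466928
Levies subtotal = $60,361.119292
After credit = $60,361.119292 − $1,111 = $59,250.119292
Total = $59,250.119292 + $1,104 = $60,354.119292

$60,354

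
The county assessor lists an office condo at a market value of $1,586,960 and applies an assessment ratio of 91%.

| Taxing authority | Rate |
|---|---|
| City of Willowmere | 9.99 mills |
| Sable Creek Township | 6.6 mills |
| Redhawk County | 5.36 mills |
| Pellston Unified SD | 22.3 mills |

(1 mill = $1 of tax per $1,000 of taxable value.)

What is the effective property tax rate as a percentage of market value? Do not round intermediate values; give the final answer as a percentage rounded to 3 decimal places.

Assessed value = $1,586,960 × 0.91 = $1,444,133.6
City of Willowmere: $1,444,133.6 × 0.00999 = $14,426.894664
Sable Creek Township: $1,444,133.6 × 0.0066 = $9,531.28176
Redhawk County: $1,444,133.6 × 0.00536 = $7,740.556096
Pellston Unified SD: $1,444,133.6 × 0.0223 = $32,204.17928
Total tax = $63,902.9118
Effective rate = $63,902.9118 ÷ $1,586,960 = 4.027% of market value

4.027%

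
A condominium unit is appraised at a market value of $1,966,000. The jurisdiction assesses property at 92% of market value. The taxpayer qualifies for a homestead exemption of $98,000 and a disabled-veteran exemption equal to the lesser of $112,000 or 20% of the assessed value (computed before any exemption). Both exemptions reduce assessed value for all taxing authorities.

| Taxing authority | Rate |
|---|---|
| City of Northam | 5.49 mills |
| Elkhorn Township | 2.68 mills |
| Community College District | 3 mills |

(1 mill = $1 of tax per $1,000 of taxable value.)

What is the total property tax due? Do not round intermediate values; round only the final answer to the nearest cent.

$17,857.70

Assessed value = $1,966,000 × 0.92 = $1,808,720
Disabled-veteran exemption = min($112,000, 20% × $1,808,720) = min($112,000, $361,744) = $112,000 (dollar cap binds)
Taxable value = $1,808,720 − $98,000 − $112,000 = $1,598,720
City of Northam: $1,598,720 × 0.00549 = $8,776.9728
Elkhorn Township: $1,598,720 × 0.00268 = $4,284.5696
Community College District: $1,598,720 × 0.003 = $4,796.16
Total = $17,857.7024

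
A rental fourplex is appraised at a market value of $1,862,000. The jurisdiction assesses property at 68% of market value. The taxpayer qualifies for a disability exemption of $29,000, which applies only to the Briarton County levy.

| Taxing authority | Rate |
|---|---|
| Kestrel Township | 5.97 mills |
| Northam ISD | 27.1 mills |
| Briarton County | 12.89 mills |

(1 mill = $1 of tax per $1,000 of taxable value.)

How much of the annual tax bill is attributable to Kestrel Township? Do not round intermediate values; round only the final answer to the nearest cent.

Assessed value = $1,862,000 × 0.68 = $1,266,160
Kestrel Township taxable value = $1,266,160 (exemption does not apply)
Kestrel Township levy = $1,266,160 × 0.00597 = $7,558.9752

$7,558.98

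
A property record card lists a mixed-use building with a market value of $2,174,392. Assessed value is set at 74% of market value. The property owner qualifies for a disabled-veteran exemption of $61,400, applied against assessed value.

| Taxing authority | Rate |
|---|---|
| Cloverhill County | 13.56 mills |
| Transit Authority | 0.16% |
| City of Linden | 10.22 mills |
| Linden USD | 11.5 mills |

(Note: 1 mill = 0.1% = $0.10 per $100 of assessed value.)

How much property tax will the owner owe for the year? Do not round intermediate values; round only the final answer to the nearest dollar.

$57,077

Assessed value = $2,174,392 × 0.74 = $1,609,050.08
Taxable value = $1,609,050.08 − $61,400 = $1,547,650.08
Cloverhill County: $1,547,650.08 × 0.01356 = $20,986.1350848
Transit Authority: $1,547,650.08 × 0.0016 = $2,476.240128
City of Linden: $1,547,650.08 × 0.01022 = $15,816.9838176
Linden USD: $1,547,650.08 × 0.0115 = $17,797.97592
Total = $57,077.3349504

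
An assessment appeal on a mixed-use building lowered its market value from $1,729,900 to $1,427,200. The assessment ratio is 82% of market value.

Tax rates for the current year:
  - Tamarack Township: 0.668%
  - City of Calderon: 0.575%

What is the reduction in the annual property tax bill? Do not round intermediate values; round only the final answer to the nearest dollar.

$3,085

Old assessed value = $1,729,900 × 0.82 = $1,418,518
New assessed value = $1,427,200 × 0.82 = $1,170,304
Combined rate = 0.00668 + 0.00575 = 0.01243
Old tax = $1,418,518 × 0.01243 = $17,632.17874
New tax = $1,170,304 × 0.01243 = $14,546.87872
Reduction = $17,632.17874 − $14,546.87872 = $3,085.30002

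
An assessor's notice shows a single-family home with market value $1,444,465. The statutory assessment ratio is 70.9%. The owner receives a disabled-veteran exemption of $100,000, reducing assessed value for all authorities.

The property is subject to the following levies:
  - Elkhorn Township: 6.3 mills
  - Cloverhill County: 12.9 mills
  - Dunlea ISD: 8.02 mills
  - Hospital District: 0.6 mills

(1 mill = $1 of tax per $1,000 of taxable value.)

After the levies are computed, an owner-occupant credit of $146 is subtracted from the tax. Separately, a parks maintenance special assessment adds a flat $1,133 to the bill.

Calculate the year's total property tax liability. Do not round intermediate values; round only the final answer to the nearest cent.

Assessed value = $1,444,465 × 0.709 = $1,024,125.685
Taxable value = $1,024,125.685 − $100,000 = $924,125.685
Elkhorn Township: $924,125.685 × 0.0063 = $5,821.9918155
Cloverhill County: $924,125.685 × 0.0129 = $11,921.2213365
Dunlea ISD: $924,125.685 × 0.00802 = $7,411.4879937
Hospital District: $924,125.685 × 0.0006 = $554.475411
Levies subtotal = $25,709.1765567
After credit = $25,709.1765567 − $146 = $25,563.1765567
Total = $25,563.1765567 + $1,133 = $26,696.1765567

$26,696.18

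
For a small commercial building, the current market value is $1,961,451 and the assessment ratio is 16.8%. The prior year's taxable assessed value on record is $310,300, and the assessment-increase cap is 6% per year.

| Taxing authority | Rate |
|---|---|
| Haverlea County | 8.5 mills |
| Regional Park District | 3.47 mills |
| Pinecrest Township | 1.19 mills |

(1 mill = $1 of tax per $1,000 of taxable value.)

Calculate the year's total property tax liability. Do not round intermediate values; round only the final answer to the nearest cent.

Uncapped assessed value = $1,961,451 × 0.168 = $329,523.768
Cap limit = $310,300 × 1.06 = $328,918
Taxable assessed value = min($329,523.768, $328,918) = $328,918 (cap binds)
Haverlea County: $328,918 × 0.0085 = $2,795.803
Regional Park District: $328,918 × 0.00347 = $1,141.34546
Pinecrest Township: $328,918 × 0.00119 = $391.41242
Total = $4,328.56088

$4,328.56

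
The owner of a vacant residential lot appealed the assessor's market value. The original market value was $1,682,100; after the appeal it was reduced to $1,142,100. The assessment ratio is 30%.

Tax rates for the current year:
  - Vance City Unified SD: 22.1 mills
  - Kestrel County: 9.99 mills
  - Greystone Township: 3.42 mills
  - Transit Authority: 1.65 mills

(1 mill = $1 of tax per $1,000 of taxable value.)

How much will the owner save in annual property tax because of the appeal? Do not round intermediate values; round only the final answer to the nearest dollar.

$6,020

Old assessed value = $1,682,100 × 0.3 = $504,630
New assessed value = $1,142,100 × 0.3 = $342,630
Combined rate = 0.0221 + 0.00999 + 0.00342 + 0.00165 = 0.03716
Old tax = $504,630 × 0.03716 = $18,752.0508
New tax = $342,630 × 0.03716 = $12,732.1308
Reduction = $18,752.0508 − $12,732.1308 = $6,019.92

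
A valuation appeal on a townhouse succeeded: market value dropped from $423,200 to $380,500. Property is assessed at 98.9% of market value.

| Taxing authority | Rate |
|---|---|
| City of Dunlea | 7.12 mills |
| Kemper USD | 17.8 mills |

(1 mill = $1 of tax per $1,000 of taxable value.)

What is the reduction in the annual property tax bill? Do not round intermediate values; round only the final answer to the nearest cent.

Old assessed value = $423,200 × 0.989 = $418,544.8
New assessed value = $380,500 × 0.989 = $376,314.5
Combined rate = 0.00712 + 0.0178 = 0.02492
Old tax = $418,544.8 × 0.02492 = $10,430.136416
New tax = $376,314.5 × 0.02492 = $9,377.75734
Reduction = $10,430.136416 − $9,377.75734 = $1,052.379076

$1,052.38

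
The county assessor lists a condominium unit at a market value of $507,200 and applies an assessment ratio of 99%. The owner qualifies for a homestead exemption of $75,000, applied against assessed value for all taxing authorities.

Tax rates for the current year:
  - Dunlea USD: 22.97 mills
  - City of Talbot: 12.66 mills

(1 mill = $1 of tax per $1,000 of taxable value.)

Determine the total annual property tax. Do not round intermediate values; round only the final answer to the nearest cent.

$15,218.57

Assessed value = $507,200 × 0.99 = $502,128
Taxable value = $502,128 − $75,000 = $427,128
Dunlea USD: $427,128 × 0.02297 = $9,811.13016
City of Talbot: $427,128 × 0.01266 = $5,407.44048
Total = $9,811.13016 + $5,407.44048 = $15,218.57064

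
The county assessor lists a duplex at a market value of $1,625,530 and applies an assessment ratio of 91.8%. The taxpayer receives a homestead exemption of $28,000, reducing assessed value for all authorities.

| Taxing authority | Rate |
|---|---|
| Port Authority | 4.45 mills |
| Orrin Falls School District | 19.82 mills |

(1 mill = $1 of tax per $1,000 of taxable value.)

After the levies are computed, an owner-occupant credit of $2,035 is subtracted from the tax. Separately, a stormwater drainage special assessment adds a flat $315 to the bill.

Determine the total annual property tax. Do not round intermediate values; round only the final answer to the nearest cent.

$33,817.02

Assessed value = $1,625,530 × 0.918 = $1,492,236.54
Taxable value = $1,492,236.54 − $28,000 = $1,464,236.54
Port Authority: $1,464,236.54 × 0.00445 = $6,515.852603
Orrin Falls School District: $1,464,236.54 × 0.01982 = $29,021.1682228
Levies subtotal = $35,537.0208258
After credit = $35,537.0208258 − $2,035 = $33,502.0208258
Total = $33,502.0208258 + $315 = $33,817.0208258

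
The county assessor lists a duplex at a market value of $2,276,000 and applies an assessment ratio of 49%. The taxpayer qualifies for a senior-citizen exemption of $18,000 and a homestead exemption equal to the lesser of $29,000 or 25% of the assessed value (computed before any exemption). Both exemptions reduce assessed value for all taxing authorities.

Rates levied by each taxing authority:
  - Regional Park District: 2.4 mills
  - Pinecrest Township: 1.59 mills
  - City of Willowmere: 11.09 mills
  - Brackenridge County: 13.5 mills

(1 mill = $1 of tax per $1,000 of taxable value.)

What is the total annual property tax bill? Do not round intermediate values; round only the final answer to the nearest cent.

$30,530.30

Assessed value = $2,276,000 × 0.49 = $1,115,240
Homestead exemption = min($29,000, 25% × $1,115,240) = min($29,000, $278,810) = $29,000 (dollar cap binds)
Taxable value = $1,115,240 − $18,000 − $29,000 = $1,068,240
Regional Park District: $1,068,240 × 0.0024 = $2,563.776
Pinecrest Township: $1,068,240 × 0.00159 = $1,698.5016
City of Willowmere: $1,068,240 × 0.01109 = $11,846.7816
Brackenridge County: $1,068,240 × 0.0135 = $14,421.24
Total = $30,530.2992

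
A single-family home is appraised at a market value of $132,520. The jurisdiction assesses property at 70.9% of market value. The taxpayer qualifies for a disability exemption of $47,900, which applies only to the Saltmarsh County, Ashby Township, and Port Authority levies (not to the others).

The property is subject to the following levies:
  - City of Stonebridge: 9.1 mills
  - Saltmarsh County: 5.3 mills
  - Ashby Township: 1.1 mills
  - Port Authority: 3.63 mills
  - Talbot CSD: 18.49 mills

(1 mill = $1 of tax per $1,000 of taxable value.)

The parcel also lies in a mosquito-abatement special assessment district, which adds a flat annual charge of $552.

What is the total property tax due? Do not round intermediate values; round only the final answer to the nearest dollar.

Assessed value = $132,520 × 0.709 = $93,956.68
City of Stonebridge: $93,956.68 × 0.0091 = $855.005788
Saltmarsh County: ($93,956.68 − $47,900) × 0.0053 = $46,056.68 × 0.0053 = $244.100404
Ashby Township: ($93,956.68 − $47,900) × 0.0011 = $46,056.68 × 0.0011 = $50.662348
Port Authority: ($93,956.68 − $47,900) × 0.00363 = $46,056.68 × 0.00363 = $167.1857484
Talbot CSD: $93,956.68 × 0.01849 = $1,737.2590132
Levies subtotal = $3,054.2133016
Total = $3,054.2133016 + $552 = $3,606.2133016

$3,606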